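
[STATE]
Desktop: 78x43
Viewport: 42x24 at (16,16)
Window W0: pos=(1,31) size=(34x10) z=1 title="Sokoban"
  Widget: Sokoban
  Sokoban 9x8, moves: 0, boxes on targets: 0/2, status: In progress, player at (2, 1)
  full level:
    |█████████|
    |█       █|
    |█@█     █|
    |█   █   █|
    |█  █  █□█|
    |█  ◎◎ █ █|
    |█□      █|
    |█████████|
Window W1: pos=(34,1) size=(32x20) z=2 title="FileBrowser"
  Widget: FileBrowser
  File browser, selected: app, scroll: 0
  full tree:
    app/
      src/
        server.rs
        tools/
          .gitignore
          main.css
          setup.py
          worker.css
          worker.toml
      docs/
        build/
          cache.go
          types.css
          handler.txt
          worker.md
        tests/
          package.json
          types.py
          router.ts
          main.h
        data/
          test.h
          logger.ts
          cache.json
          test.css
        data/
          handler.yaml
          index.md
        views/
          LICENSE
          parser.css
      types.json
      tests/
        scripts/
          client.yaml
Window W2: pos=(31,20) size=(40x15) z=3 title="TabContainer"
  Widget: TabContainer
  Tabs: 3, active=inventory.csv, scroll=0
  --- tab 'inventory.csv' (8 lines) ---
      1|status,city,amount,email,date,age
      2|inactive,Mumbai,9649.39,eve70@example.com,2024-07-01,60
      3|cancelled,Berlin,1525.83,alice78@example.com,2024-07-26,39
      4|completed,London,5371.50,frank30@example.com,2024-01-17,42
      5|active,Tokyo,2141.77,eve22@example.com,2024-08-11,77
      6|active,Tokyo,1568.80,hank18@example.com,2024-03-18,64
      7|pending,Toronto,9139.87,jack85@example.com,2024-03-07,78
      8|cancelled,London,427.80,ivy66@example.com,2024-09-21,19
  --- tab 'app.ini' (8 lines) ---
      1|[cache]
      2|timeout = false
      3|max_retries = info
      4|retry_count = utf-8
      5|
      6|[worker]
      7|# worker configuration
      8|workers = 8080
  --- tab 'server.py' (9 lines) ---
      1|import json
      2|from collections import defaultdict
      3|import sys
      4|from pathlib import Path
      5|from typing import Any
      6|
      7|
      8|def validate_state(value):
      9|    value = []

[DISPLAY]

                  ┃                       
                  ┃                       
                  ┃                       
                  ┃                       
               ┏━━━━━━━━━━━━━━━━━━━━━━━━━━
               ┃ TabContainer             
               ┠──────────────────────────
               ┃[inventory.csv]│ app.ini │
               ┃──────────────────────────
               ┃status,city,amount,email,d
               ┃inactive,Mumbai,9649.39,ev
               ┃cancelled,Berlin,1525.83,a
               ┃completed,London,5371.50,f
               ┃active,Tokyo,2141.77,eve22
               ┃active,Tokyo,1568.80,hank1
━━━━━━━━━━━━━━━┃pending,Toronto,9139.87,ja
               ┃cancelled,London,427.80,iv
───────────────┃                          
               ┗━━━━━━━━━━━━━━━━━━━━━━━━━━
                  ┃                       
                  ┃                       
                  ┃                       
                  ┃                       
                  ┃                       


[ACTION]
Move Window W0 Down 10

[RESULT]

                  ┃                       
                  ┃                       
                  ┃                       
                  ┃                       
               ┏━━━━━━━━━━━━━━━━━━━━━━━━━━
               ┃ TabContainer             
               ┠──────────────────────────
               ┃[inventory.csv]│ app.ini │
               ┃──────────────────────────
               ┃status,city,amount,email,d
               ┃inactive,Mumbai,9649.39,ev
               ┃cancelled,Berlin,1525.83,a
               ┃completed,London,5371.50,f
               ┃active,Tokyo,2141.77,eve22
               ┃active,Tokyo,1568.80,hank1
               ┃pending,Toronto,9139.87,ja
               ┃cancelled,London,427.80,iv
━━━━━━━━━━━━━━━┃                          
               ┗━━━━━━━━━━━━━━━━━━━━━━━━━━
──────────────────┨                       
                  ┃                       
                  ┃                       
                  ┃                       
                  ┃                       


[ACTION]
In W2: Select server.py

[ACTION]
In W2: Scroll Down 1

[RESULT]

                  ┃                       
                  ┃                       
                  ┃                       
                  ┃                       
               ┏━━━━━━━━━━━━━━━━━━━━━━━━━━
               ┃ TabContainer             
               ┠──────────────────────────
               ┃ inventory.csv │ app.ini │
               ┃──────────────────────────
               ┃from collections import de
               ┃import sys                
               ┃from pathlib import Path  
               ┃from typing import Any    
               ┃                          
               ┃                          
               ┃def validate_state(value):
               ┃    value = []            
━━━━━━━━━━━━━━━┃                          
               ┗━━━━━━━━━━━━━━━━━━━━━━━━━━
──────────────────┨                       
                  ┃                       
                  ┃                       
                  ┃                       
                  ┃                       


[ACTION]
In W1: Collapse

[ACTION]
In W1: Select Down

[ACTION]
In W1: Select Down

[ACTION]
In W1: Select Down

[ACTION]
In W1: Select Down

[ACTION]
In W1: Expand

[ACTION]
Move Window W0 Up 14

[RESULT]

                  ┃                       
                  ┃                       
                  ┃                       
━━━━━━━━━━━━━━━━━━┃                       
               ┏━━━━━━━━━━━━━━━━━━━━━━━━━━
───────────────┃ TabContainer             
               ┠──────────────────────────
               ┃ inventory.csv │ app.ini │
               ┃──────────────────────────
               ┃from collections import de
               ┃import sys                
               ┃from pathlib import Path  
━━━━━━━━━━━━━━━┃from typing import Any    
               ┃                          
               ┃                          
               ┃def validate_state(value):
               ┃    value = []            
               ┃                          
               ┗━━━━━━━━━━━━━━━━━━━━━━━━━━
                                          
                                          
                                          
                                          
                                          


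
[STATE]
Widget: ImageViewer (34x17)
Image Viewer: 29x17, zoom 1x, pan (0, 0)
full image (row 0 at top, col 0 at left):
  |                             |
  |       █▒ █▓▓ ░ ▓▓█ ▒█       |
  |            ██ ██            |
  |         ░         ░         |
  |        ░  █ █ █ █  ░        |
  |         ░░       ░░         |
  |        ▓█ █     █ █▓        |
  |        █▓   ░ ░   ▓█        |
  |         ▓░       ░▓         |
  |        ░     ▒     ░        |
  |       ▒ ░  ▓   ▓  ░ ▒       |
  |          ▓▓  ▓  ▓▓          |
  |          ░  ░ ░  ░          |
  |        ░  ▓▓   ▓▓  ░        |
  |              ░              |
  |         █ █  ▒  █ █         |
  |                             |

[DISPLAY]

                                  
       █▒ █▓▓ ░ ▓▓█ ▒█            
            ██ ██                 
         ░         ░              
        ░  █ █ █ █  ░             
         ░░       ░░              
        ▓█ █     █ █▓             
        █▓   ░ ░   ▓█             
         ▓░       ░▓              
        ░     ▒     ░             
       ▒ ░  ▓   ▓  ░ ▒            
          ▓▓  ▓  ▓▓               
          ░  ░ ░  ░               
        ░  ▓▓   ▓▓  ░             
              ░                   
         █ █  ▒  █ █              
                                  


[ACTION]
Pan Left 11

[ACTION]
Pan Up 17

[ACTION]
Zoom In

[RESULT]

                                  
                                  
              ██▒▒  ██▓▓▓▓  ░░  ▓▓
              ██▒▒  ██▓▓▓▓  ░░  ▓▓
                        ████  ████
                        ████  ████
                  ░░              
                  ░░              
                ░░    ██  ██  ██  
                ░░    ██  ██  ██  
                  ░░░░            
                  ░░░░            
                ▓▓██  ██          
                ▓▓██  ██          
                ██▓▓      ░░  ░░  
                ██▓▓      ░░  ░░  
                  ▓▓░░            


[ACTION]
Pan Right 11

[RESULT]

                                  
                                  
   ██▒▒  ██▓▓▓▓  ░░  ▓▓▓▓██  ▒▒██ 
   ██▒▒  ██▓▓▓▓  ░░  ▓▓▓▓██  ▒▒██ 
             ████  ████           
             ████  ████           
       ░░                  ░░     
       ░░                  ░░     
     ░░    ██  ██  ██  ██    ░░   
     ░░    ██  ██  ██  ██    ░░   
       ░░░░              ░░░░     
       ░░░░              ░░░░     
     ▓▓██  ██          ██  ██▓▓   
     ▓▓██  ██          ██  ██▓▓   
     ██▓▓      ░░  ░░      ▓▓██   
     ██▓▓      ░░  ░░      ▓▓██   
       ▓▓░░              ░░▓▓     


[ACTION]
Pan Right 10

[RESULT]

                                  
                                  
█▓▓▓▓  ░░  ▓▓▓▓██  ▒▒██           
█▓▓▓▓  ░░  ▓▓▓▓██  ▒▒██           
   ████  ████                     
   ████  ████                     
                 ░░               
                 ░░               
 ██  ██  ██  ██    ░░             
 ██  ██  ██  ██    ░░             
░              ░░░░               
░              ░░░░               
 ██          ██  ██▓▓             
 ██          ██  ██▓▓             
     ░░  ░░      ▓▓██             
     ░░  ░░      ▓▓██             
░              ░░▓▓               


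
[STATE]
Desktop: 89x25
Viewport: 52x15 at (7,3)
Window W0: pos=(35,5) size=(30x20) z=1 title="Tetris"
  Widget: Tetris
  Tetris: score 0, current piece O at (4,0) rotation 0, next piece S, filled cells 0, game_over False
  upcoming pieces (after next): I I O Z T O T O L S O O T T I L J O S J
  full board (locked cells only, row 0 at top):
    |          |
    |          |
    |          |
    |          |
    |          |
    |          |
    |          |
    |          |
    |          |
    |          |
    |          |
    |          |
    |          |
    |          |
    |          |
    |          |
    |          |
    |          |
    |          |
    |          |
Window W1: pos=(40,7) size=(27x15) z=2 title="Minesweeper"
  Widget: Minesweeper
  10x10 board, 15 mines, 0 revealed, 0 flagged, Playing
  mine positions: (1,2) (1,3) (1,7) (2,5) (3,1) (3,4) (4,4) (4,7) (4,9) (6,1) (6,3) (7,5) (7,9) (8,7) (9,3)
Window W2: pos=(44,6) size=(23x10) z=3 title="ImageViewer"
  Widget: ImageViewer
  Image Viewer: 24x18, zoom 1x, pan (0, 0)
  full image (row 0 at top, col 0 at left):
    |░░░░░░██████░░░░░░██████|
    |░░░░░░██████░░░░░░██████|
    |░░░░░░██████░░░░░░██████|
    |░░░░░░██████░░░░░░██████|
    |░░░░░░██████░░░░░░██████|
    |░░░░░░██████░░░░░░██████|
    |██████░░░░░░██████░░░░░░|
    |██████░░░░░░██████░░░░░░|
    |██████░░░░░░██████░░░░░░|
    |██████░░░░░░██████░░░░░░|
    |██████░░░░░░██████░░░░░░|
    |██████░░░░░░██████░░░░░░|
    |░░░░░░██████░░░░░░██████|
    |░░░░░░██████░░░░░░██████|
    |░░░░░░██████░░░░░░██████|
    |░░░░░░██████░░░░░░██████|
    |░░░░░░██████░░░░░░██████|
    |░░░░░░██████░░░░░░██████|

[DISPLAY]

                                                    
                                                    
                            ┏━━━━━━━━━━━━━━━━━━━━━━━
                            ┃ Tetris ┏━━━━━━━━━━━━━━
                            ┠────┏━━━┃ ImageViewer  
                            ┃    ┃ Mi┠──────────────
                            ┃    ┠───┃░░░░░░██████░░
                            ┃    ┃■■■┃░░░░░░██████░░
                            ┃    ┃■■■┃░░░░░░██████░░
                            ┃    ┃■■■┃░░░░░░██████░░
                            ┃    ┃■■■┃░░░░░░██████░░
                            ┃    ┃■■■┃░░░░░░██████░░
                            ┃    ┃■■■┗━━━━━━━━━━━━━━
                            ┃    ┃■■■■■■■■■■        
                            ┃    ┃■■■■■■■■■■        


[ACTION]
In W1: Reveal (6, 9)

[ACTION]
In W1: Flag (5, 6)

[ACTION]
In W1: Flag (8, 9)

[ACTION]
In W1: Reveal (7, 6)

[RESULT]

                                                    
                                                    
                            ┏━━━━━━━━━━━━━━━━━━━━━━━
                            ┃ Tetris ┏━━━━━━━━━━━━━━
                            ┠────┏━━━┃ ImageViewer  
                            ┃    ┃ Mi┠──────────────
                            ┃    ┠───┃░░░░░░██████░░
                            ┃    ┃■■■┃░░░░░░██████░░
                            ┃    ┃■■■┃░░░░░░██████░░
                            ┃    ┃■■■┃░░░░░░██████░░
                            ┃    ┃■■■┃░░░░░░██████░░
                            ┃    ┃■■■┃░░░░░░██████░░
                            ┃    ┃■■■┗━━━━━━━━━━━━━━
                            ┃    ┃■■■■■■■■■1        
                            ┃    ┃■■■■■■2■■■        


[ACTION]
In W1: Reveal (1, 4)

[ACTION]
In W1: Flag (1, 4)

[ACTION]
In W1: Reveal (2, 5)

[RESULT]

                                                    
                                                    
                            ┏━━━━━━━━━━━━━━━━━━━━━━━
                            ┃ Tetris ┏━━━━━━━━━━━━━━
                            ┠────┏━━━┃ ImageViewer  
                            ┃    ┃ Mi┠──────────────
                            ┃    ┠───┃░░░░░░██████░░
                            ┃    ┃■■■┃░░░░░░██████░░
                            ┃    ┃■■✹┃░░░░░░██████░░
                            ┃    ┃■■■┃░░░░░░██████░░
                            ┃    ┃■✹■┃░░░░░░██████░░
                            ┃    ┃■■■┃░░░░░░██████░░
                            ┃    ┃■■■┗━━━━━━━━━━━━━━
                            ┃    ┃■✹■✹■■■■■1        
                            ┃    ┃■■■■■✹2■■✹        


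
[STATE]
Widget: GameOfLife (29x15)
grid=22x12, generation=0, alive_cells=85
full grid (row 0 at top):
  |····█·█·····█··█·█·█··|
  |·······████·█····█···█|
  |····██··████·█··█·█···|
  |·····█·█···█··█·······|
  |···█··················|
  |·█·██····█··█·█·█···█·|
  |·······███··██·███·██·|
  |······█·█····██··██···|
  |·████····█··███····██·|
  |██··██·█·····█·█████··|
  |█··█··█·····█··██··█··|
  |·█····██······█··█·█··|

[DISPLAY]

Gen: 0                       
····█·█·····█··█·█·█··       
·······████·█····█···█       
····██··████·█··█·█···       
·····█·█···█··█·······       
···█··················       
·█·██····█··█·█·█···█·       
·······███··██·███·██·       
······█·█····██··██···       
·████····█··███····██·       
██··██·█·····█·█████··       
█··█··█·····█··██··█··       
·█····██······█··█·█··       
                             
                             


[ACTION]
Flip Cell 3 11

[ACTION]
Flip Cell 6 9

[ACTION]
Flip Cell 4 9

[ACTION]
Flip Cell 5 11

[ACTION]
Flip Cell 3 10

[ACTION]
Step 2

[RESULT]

Gen: 2                       
······███···█····█····       
····█·██···█·█··███···       
····█··█···█·█········       
···█·██···██·██·······       
··█··█··██···████·····       
··█·█··█·····████·███·       
····█··█···██···██·██·       
····█·█···█········██·       
█···█·█·██············       
█·····█············██·       
·█·····█········████··       
···················█··       
                             
                             


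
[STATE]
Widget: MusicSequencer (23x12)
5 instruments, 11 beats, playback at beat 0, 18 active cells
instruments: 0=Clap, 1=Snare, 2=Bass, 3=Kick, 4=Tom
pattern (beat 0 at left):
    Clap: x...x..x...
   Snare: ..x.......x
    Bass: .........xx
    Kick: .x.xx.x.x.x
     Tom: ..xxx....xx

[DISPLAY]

      ▼1234567890      
  Clap█···█··█···      
 Snare··█·······█      
  Bass·········██      
  Kick·█·██·█·█·█      
   Tom··███····██      
                       
                       
                       
                       
                       
                       


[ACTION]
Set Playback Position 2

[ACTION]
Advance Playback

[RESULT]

      012▼4567890      
  Clap█···█··█···      
 Snare··█·······█      
  Bass·········██      
  Kick·█·██·█·█·█      
   Tom··███····██      
                       
                       
                       
                       
                       
                       


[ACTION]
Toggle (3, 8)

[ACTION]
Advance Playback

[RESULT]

      0123▼567890      
  Clap█···█··█···      
 Snare··█·······█      
  Bass·········██      
  Kick·█·██·█···█      
   Tom··███····██      
                       
                       
                       
                       
                       
                       


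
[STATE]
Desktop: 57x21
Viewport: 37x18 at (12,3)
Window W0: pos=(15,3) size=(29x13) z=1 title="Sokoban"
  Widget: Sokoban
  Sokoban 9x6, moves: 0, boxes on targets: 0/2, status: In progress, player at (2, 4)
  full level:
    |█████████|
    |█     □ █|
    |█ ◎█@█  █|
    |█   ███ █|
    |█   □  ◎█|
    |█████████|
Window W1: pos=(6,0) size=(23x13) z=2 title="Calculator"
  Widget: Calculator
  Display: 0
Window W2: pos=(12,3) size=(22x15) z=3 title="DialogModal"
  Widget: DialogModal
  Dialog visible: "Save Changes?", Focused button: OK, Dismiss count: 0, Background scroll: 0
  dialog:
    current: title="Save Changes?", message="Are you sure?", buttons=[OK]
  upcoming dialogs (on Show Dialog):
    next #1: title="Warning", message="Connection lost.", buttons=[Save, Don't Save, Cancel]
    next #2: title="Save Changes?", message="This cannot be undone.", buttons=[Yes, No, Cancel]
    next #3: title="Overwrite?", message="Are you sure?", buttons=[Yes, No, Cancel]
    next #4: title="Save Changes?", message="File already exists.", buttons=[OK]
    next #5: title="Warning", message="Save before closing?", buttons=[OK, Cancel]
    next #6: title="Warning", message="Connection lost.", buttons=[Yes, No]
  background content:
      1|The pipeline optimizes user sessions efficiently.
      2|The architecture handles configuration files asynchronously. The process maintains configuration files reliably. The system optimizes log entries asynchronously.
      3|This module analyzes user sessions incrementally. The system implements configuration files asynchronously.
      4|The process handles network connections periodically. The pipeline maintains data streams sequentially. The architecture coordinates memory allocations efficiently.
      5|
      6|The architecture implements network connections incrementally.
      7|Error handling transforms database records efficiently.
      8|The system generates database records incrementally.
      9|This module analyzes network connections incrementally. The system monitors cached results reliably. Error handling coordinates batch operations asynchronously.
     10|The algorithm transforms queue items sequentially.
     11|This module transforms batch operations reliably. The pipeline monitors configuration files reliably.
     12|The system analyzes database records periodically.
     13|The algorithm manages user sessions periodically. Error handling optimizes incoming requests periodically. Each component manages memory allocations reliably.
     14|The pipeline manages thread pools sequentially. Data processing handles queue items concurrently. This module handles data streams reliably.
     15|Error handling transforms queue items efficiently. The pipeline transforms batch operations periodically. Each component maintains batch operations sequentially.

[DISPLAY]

┏━━━━━━━━━━━━━━━━━━━━┓━━━━━━━━━┓     
┃ DialogModal        ┃         ┃     
┠────────────────────┨─────────┨     
┃The pipeline optimiz┃         ┃     
┃The architecture han┃         ┃     
┃This module analyzes┃         ┃     
┃Th┌──────────────┐s ┃         ┃     
┃  │Save Changes? │  ┃         ┃     
┃Th│Are you sure? │mp┃         ┃     
┃Er│     [OK]     │ns┃         ┃     
┃Th└──────────────┘es┃         ┃     
┃This module analyzes┃         ┃     
┃The algorithm transf┃━━━━━━━━━┛     
┃This module transfor┃               
┗━━━━━━━━━━━━━━━━━━━━┛               
                                     
                                     
                                     


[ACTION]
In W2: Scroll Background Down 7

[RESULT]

┏━━━━━━━━━━━━━━━━━━━━┓━━━━━━━━━┓     
┃ DialogModal        ┃         ┃     
┠────────────────────┨─────────┨     
┃The system generates┃         ┃     
┃This module analyzes┃         ┃     
┃The algorithm transf┃         ┃     
┃Th┌──────────────┐or┃         ┃     
┃Th│Save Changes? │s ┃         ┃     
┃Th│Are you sure? │ge┃         ┃     
┃Th│     [OK]     │es┃         ┃     
┃Er└──────────────┘ns┃         ┃     
┃                    ┃         ┃     
┃                    ┃━━━━━━━━━┛     
┃                    ┃               
┗━━━━━━━━━━━━━━━━━━━━┛               
                                     
                                     
                                     


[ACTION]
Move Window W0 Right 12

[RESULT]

┏━━━━━━━━━━━━━━━━━━━━┓━━━━━━━━━━━━━━━
┃ DialogModal        ┃an             
┠────────────────────┨───────────────
┃The system generates┃███            
┃This module analyzes┃□ █            
┃The algorithm transf┃  █            
┃Th┌──────────────┐or┃█ █            
┃Th│Save Changes? │s ┃ ◎█            
┃Th│Are you sure? │ge┃███            
┃Th│     [OK]     │es┃ 0  0/2        
┃Er└──────────────┘ns┃               
┃                    ┃               
┃                    ┃━━━━━━━━━━━━━━━
┃                    ┃               
┗━━━━━━━━━━━━━━━━━━━━┛               
                                     
                                     
                                     


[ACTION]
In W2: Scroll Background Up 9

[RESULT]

┏━━━━━━━━━━━━━━━━━━━━┓━━━━━━━━━━━━━━━
┃ DialogModal        ┃an             
┠────────────────────┨───────────────
┃The pipeline optimiz┃███            
┃The architecture han┃□ █            
┃This module analyzes┃  █            
┃Th┌──────────────┐s ┃█ █            
┃  │Save Changes? │  ┃ ◎█            
┃Th│Are you sure? │mp┃███            
┃Er│     [OK]     │ns┃ 0  0/2        
┃Th└──────────────┘es┃               
┃This module analyzes┃               
┃The algorithm transf┃━━━━━━━━━━━━━━━
┃This module transfor┃               
┗━━━━━━━━━━━━━━━━━━━━┛               
                                     
                                     
                                     


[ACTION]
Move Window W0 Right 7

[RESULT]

┏━━━━━━━━━━━━━━━━━━━━┓━━━━━━━━━━━━━━━
┃ DialogModal        ┃ban            
┠────────────────────┨───────────────
┃The pipeline optimiz┃████           
┃The architecture han┃ □ █           
┃This module analyzes┃█  █           
┃Th┌──────────────┐s ┃██ █           
┃  │Save Changes? │  ┃  ◎█           
┃Th│Are you sure? │mp┃████           
┃Er│     [OK]     │ns┃: 0  0/2       
┃Th└──────────────┘es┃               
┃This module analyzes┃               
┃The algorithm transf┃━━━━━━━━━━━━━━━
┃This module transfor┃               
┗━━━━━━━━━━━━━━━━━━━━┛               
                                     
                                     
                                     


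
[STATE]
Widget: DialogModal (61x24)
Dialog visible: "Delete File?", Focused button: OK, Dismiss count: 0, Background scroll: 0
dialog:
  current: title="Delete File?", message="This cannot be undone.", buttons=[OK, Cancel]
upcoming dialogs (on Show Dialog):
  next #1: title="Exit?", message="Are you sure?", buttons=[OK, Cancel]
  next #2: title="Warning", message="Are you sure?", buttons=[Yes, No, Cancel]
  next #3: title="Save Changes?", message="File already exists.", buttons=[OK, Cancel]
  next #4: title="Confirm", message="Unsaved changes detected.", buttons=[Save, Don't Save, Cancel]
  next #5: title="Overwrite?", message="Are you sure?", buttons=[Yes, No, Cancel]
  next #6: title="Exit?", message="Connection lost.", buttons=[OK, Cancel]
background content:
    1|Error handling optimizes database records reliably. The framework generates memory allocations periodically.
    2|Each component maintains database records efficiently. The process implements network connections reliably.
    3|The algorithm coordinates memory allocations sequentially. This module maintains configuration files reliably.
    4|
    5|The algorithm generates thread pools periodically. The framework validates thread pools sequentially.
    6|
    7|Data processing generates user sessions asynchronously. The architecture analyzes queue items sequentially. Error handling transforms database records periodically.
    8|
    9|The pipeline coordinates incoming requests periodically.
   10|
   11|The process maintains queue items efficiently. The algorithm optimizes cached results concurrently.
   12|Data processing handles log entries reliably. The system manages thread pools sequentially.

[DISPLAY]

Error handling optimizes database records reliably. The frame
Each component maintains database records efficiently. The pr
The algorithm coordinates memory allocations sequentially. Th
                                                             
The algorithm generates thread pools periodically. The framew
                                                             
Data processing generates user sessions asynchronously. The a
                                                             
The pipeline coordinates incoming requests periodically.     
                 ┌────────────────────────┐                  
The process maint│      Delete File?      │ly. The algorithm 
Data processing h│ This cannot be undone. │y. The system mana
                 │     [OK]  Cancel       │                  
                 └────────────────────────┘                  
                                                             
                                                             
                                                             
                                                             
                                                             
                                                             
                                                             
                                                             
                                                             
                                                             


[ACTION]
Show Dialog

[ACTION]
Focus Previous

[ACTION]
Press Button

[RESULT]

Error handling optimizes database records reliably. The frame
Each component maintains database records efficiently. The pr
The algorithm coordinates memory allocations sequentially. Th
                                                             
The algorithm generates thread pools periodically. The framew
                                                             
Data processing generates user sessions asynchronously. The a
                                                             
The pipeline coordinates incoming requests periodically.     
                                                             
The process maintains queue items efficiently. The algorithm 
Data processing handles log entries reliably. The system mana
                                                             
                                                             
                                                             
                                                             
                                                             
                                                             
                                                             
                                                             
                                                             
                                                             
                                                             
                                                             


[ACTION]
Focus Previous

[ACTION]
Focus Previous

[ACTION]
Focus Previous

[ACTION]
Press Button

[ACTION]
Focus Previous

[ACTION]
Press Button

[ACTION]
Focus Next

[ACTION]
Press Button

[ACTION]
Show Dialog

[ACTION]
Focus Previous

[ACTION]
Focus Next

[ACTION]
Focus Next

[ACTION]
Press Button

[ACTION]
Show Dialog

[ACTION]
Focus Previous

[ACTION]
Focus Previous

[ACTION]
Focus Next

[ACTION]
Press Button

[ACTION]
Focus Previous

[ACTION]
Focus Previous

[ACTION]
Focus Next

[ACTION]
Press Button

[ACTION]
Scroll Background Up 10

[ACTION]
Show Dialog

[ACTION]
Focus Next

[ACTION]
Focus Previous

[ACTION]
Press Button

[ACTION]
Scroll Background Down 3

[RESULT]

                                                             
The algorithm generates thread pools periodically. The framew
                                                             
Data processing generates user sessions asynchronously. The a
                                                             
The pipeline coordinates incoming requests periodically.     
                                                             
The process maintains queue items efficiently. The algorithm 
Data processing handles log entries reliably. The system mana
                                                             
                                                             
                                                             
                                                             
                                                             
                                                             
                                                             
                                                             
                                                             
                                                             
                                                             
                                                             
                                                             
                                                             
                                                             


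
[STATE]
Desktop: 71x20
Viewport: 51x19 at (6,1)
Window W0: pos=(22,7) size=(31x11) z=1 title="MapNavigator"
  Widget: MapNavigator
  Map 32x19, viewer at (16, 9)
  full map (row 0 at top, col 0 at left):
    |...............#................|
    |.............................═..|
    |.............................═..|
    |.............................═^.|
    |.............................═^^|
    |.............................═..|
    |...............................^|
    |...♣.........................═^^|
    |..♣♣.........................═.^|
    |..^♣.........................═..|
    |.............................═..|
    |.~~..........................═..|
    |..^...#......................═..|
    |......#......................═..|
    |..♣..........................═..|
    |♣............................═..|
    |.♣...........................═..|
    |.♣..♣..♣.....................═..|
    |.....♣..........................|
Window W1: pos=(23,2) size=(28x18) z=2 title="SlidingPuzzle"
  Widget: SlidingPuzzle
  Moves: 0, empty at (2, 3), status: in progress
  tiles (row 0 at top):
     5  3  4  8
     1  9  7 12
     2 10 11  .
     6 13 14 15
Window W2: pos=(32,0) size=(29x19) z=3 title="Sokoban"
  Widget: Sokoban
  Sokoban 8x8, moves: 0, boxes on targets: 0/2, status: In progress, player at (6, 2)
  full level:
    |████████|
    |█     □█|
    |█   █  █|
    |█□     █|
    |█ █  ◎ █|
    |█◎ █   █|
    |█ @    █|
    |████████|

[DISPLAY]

                          ┃ Sokoban                
                 ┏━━━━━━━━┠────────────────────────
                 ┃ Sliding┃████████                
                 ┠────────┃█     □█                
                 ┃┌────┬──┃█   █  █                
                 ┃│  5 │  ┃█□     █                
                ┏┃├────┼──┃█ █  ◎ █                
                ┃┃│  1 │  ┃█◎ █   █                
                ┠┃├────┼──┃█ @    █                
                ┃┃│  2 │ 1┃████████                
                ┃┃├────┼──┃Moves: 0  0/2           
                ┃┃│  6 │ 1┃                        
                ┃┃└────┴──┃                        
                ┃┃Moves: 0┃                        
                ┃┃        ┃                        
                ┃┃        ┃                        
                ┗┃        ┃                        
                 ┃        ┗━━━━━━━━━━━━━━━━━━━━━━━━
                 ┗━━━━━━━━━━━━━━━━━━━━━━━━━━┛      


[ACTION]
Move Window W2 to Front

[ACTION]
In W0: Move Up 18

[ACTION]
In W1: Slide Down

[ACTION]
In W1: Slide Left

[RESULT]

                          ┃ Sokoban                
                 ┏━━━━━━━━┠────────────────────────
                 ┃ Sliding┃████████                
                 ┠────────┃█     □█                
                 ┃┌────┬──┃█   █  █                
                 ┃│  5 │  ┃█□     █                
                ┏┃├────┼──┃█ █  ◎ █                
                ┃┃│  1 │  ┃█◎ █   █                
                ┠┃├────┼──┃█ @    █                
                ┃┃│  2 │ 1┃████████                
                ┃┃├────┼──┃Moves: 0  0/2           
                ┃┃│  6 │ 1┃                        
                ┃┃└────┴──┃                        
                ┃┃Moves: 1┃                        
                ┃┃        ┃                        
                ┃┃        ┃                        
                ┗┃        ┃                        
                 ┃        ┗━━━━━━━━━━━━━━━━━━━━━━━━
                 ┗━━━━━━━━━━━━━━━━━━━━━━━━━━┛      


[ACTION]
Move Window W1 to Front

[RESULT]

                          ┃ Sokoban                
                 ┏━━━━━━━━━━━━━━━━━━━━━━━━━━┓──────
                 ┃ SlidingPuzzle            ┃      
                 ┠──────────────────────────┨      
                 ┃┌────┬────┬────┬────┐     ┃      
                 ┃│  5 │  3 │  4 │  8 │     ┃      
                ┏┃├────┼────┼────┼────┤     ┃      
                ┃┃│  1 │  9 │  7 │    │     ┃      
                ┠┃├────┼────┼────┼────┤     ┃      
                ┃┃│  2 │ 10 │ 11 │ 12 │     ┃      
                ┃┃├────┼────┼────┼────┤     ┃      
                ┃┃│  6 │ 13 │ 14 │ 15 │     ┃      
                ┃┃└────┴────┴────┴────┘     ┃      
                ┃┃Moves: 1                  ┃      
                ┃┃                          ┃      
                ┃┃                          ┃      
                ┗┃                          ┃      
                 ┃                          ┃━━━━━━
                 ┗━━━━━━━━━━━━━━━━━━━━━━━━━━┛      
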